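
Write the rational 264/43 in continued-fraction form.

[6; 7, 6]

Run the Euclidean algorithm on 264 and 43; the successive quotients are the partial quotients a_0, a_1, ... (each step inverts the fractional part left over by the previous one):
  264 = 6*43 + 6, so a_0 = 6.
  43 = 7*6 + 1, so a_1 = 7.
  6 = 6*1 + 0, so a_2 = 6.
The remainder reaches 0 after 3 divisions, so the expansion has 3 partial quotients, read off in order.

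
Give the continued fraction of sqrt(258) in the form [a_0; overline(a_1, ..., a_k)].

[16; overline(16, 32)]

Write x_i = (sqrt(258) + m_i)/d_i with (m_0, d_0) = (0, 1). a_0 = floor(sqrt(258)) = 16, since 16^2 = 256 <= 258 < 289 = 17^2.
Iterate m_{i+1} = d_i*a_i - m_i, d_{i+1} = (258 - m_{i+1}^2)/d_i, a_{i+1} = floor((a_0 + m_{i+1})/d_{i+1}):
  m_1 = 1*16 - 0 = 16, d_1 = (258 - 16^2)/1 = 2/1 = 2, a_1 = floor((16 + 16)/2) = 16.
  m_2 = 2*16 - 16 = 16, d_2 = (258 - 16^2)/2 = 2/2 = 1, a_2 = floor((16 + 16)/1) = 32.
  m_3 = 1*32 - 16 = 16, d_3 = (258 - 16^2)/1 = 2/1 = 2: (m_3, d_3) = (m_1, d_1) = (16, 2), so from here the quotients repeat a_1, a_2; the period length is 2.
Hence the expansion of sqrt(258) is a_0 = 16 followed by the repeating block 16, 32 (period 2).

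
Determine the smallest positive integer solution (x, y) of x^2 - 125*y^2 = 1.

First expand sqrt(125) as a continued fraction. With x_i = (sqrt(125) + m_i)/d_i and (m_0, d_0) = (0, 1): a_0 = floor(sqrt(125)) = 11, since 11^2 = 121 <= 125 < 144 = 12^2.
Iterate m_{i+1} = d_i*a_i - m_i, d_{i+1} = (125 - m_{i+1}^2)/d_i, a_{i+1} = floor((a_0 + m_{i+1})/d_{i+1}):
  m_1 = 1*11 - 0 = 11, d_1 = (125 - 11^2)/1 = 4/1 = 4, a_1 = floor((11 + 11)/4) = 5.
  m_2 = 4*5 - 11 = 9, d_2 = (125 - 9^2)/4 = 44/4 = 11, a_2 = floor((11 + 9)/11) = 1.
  m_3 = 11*1 - 9 = 2, d_3 = (125 - 2^2)/11 = 121/11 = 11, a_3 = floor((11 + 2)/11) = 1.
  m_4 = 11*1 - 2 = 9, d_4 = (125 - 9^2)/11 = 44/11 = 4, a_4 = floor((11 + 9)/4) = 5.
  m_5 = 4*5 - 9 = 11, d_5 = (125 - 11^2)/4 = 4/4 = 1, a_5 = floor((11 + 11)/1) = 22.
  m_6 = 1*22 - 11 = 11, d_6 = (125 - 11^2)/1 = 4/1 = 4: (m_6, d_6) = (m_1, d_1) = (11, 4), so from here the quotients repeat a_1, ..., a_5; the period length is 5.
So sqrt(125) = [11; (5, 1, 1, 5, 22)] with period length k = 5.
k is odd, so (p_{k-1}, q_{k-1}) only solves x^2 - 125y^2 = -1 and the fundamental solution of x^2 - 125y^2 = 1 is (p_{2k-1}, q_{2k-1}) = (p_9, q_9); compute convergents through index 9, running through the period twice.
Convergents (p_i = a_i*p_{i-1} + p_{i-2}, q_i = a_i*q_{i-1} + q_{i-2} with p_{-2}=0, p_{-1}=1, q_{-2}=1, q_{-1}=0):
  i=0: a_0=11, p_0 = 11*1 + 0 = 11, q_0 = 11*0 + 1 = 1.
  i=1: a_1=5, p_1 = 5*11 + 1 = 56, q_1 = 5*1 + 0 = 5.
  i=2: a_2=1, p_2 = 1*56 + 11 = 67, q_2 = 1*5 + 1 = 6.
  i=3: a_3=1, p_3 = 1*67 + 56 = 123, q_3 = 1*6 + 5 = 11.
  i=4: a_4=5, p_4 = 5*123 + 67 = 682, q_4 = 5*11 + 6 = 61.
  i=5: a_5=22, p_5 = 22*682 + 123 = 15127, q_5 = 22*61 + 11 = 1353.
  i=6: a_6=5, p_6 = 5*15127 + 682 = 76317, q_6 = 5*1353 + 61 = 6826.
  i=7: a_7=1, p_7 = 1*76317 + 15127 = 91444, q_7 = 1*6826 + 1353 = 8179.
  i=8: a_8=1, p_8 = 1*91444 + 76317 = 167761, q_8 = 1*8179 + 6826 = 15005.
  i=9: a_9=5, p_9 = 5*167761 + 91444 = 930249, q_9 = 5*15005 + 8179 = 83204.
Indeed p_4^2 - 125*q_4^2 = 465124 - 465125 = -1, not +1.
Check: 930249^2 - 125*83204^2 = 865363202001 - 865363202000 = 1, so (x, y) = (930249, 83204) solves the equation, and by the theorem it is the least positive solution.

(x, y) = (930249, 83204)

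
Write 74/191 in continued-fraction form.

Run the Euclidean algorithm on 74 and 191; the successive quotients are the partial quotients a_0, a_1, ... (each step inverts the fractional part left over by the previous one):
  74 = 0*191 + 74, so a_0 = 0.
  191 = 2*74 + 43, so a_1 = 2.
  74 = 1*43 + 31, so a_2 = 1.
  43 = 1*31 + 12, so a_3 = 1.
  31 = 2*12 + 7, so a_4 = 2.
  12 = 1*7 + 5, so a_5 = 1.
  7 = 1*5 + 2, so a_6 = 1.
  5 = 2*2 + 1, so a_7 = 2.
  2 = 2*1 + 0, so a_8 = 2.
The remainder reaches 0 after 9 divisions, so the expansion has 9 partial quotients, read off in order.

[0; 2, 1, 1, 2, 1, 1, 2, 2]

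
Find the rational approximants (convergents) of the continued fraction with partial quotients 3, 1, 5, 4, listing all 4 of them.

Using the convergent recurrence p_i = a_i*p_{i-1} + p_{i-2}, q_i = a_i*q_{i-1} + q_{i-2} with p_{-2}=0, p_{-1}=1, q_{-2}=1, q_{-1}=0:
  i=0: a_0=3, p_0 = 3*1 + 0 = 3, q_0 = 3*0 + 1 = 1.
  i=1: a_1=1, p_1 = 1*3 + 1 = 4, q_1 = 1*1 + 0 = 1.
  i=2: a_2=5, p_2 = 5*4 + 3 = 23, q_2 = 5*1 + 1 = 6.
  i=3: a_3=4, p_3 = 4*23 + 4 = 96, q_3 = 4*6 + 1 = 25.

3/1, 4/1, 23/6, 96/25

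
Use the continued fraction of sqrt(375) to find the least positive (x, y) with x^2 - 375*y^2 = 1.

First expand sqrt(375) as a continued fraction. With x_i = (sqrt(375) + m_i)/d_i and (m_0, d_0) = (0, 1): a_0 = floor(sqrt(375)) = 19, since 19^2 = 361 <= 375 < 400 = 20^2.
Iterate m_{i+1} = d_i*a_i - m_i, d_{i+1} = (375 - m_{i+1}^2)/d_i, a_{i+1} = floor((a_0 + m_{i+1})/d_{i+1}):
  m_1 = 1*19 - 0 = 19, d_1 = (375 - 19^2)/1 = 14/1 = 14, a_1 = floor((19 + 19)/14) = 2.
  m_2 = 14*2 - 19 = 9, d_2 = (375 - 9^2)/14 = 294/14 = 21, a_2 = floor((19 + 9)/21) = 1.
  m_3 = 21*1 - 9 = 12, d_3 = (375 - 12^2)/21 = 231/21 = 11, a_3 = floor((19 + 12)/11) = 2.
  m_4 = 11*2 - 12 = 10, d_4 = (375 - 10^2)/11 = 275/11 = 25, a_4 = floor((19 + 10)/25) = 1.
  m_5 = 25*1 - 10 = 15, d_5 = (375 - 15^2)/25 = 150/25 = 6, a_5 = floor((19 + 15)/6) = 5.
  m_6 = 6*5 - 15 = 15, d_6 = (375 - 15^2)/6 = 150/6 = 25, a_6 = floor((19 + 15)/25) = 1.
  m_7 = 25*1 - 15 = 10, d_7 = (375 - 10^2)/25 = 275/25 = 11, a_7 = floor((19 + 10)/11) = 2.
  m_8 = 11*2 - 10 = 12, d_8 = (375 - 12^2)/11 = 231/11 = 21, a_8 = floor((19 + 12)/21) = 1.
  m_9 = 21*1 - 12 = 9, d_9 = (375 - 9^2)/21 = 294/21 = 14, a_9 = floor((19 + 9)/14) = 2.
  m_10 = 14*2 - 9 = 19, d_10 = (375 - 19^2)/14 = 14/14 = 1, a_10 = floor((19 + 19)/1) = 38.
  m_11 = 1*38 - 19 = 19, d_11 = (375 - 19^2)/1 = 14/1 = 14: (m_11, d_11) = (m_1, d_1) = (19, 14), so from here the quotients repeat a_1, ..., a_10; the period length is 10.
So sqrt(375) = [19; (2, 1, 2, 1, 5, 1, 2, 1, 2, 38)] with period length k = 10.
k is even, so the fundamental solution of x^2 - 375y^2 = 1 is (p_{k-1}, q_{k-1}) = (p_9, q_9); compute convergents through index 9.
Convergents (p_i = a_i*p_{i-1} + p_{i-2}, q_i = a_i*q_{i-1} + q_{i-2} with p_{-2}=0, p_{-1}=1, q_{-2}=1, q_{-1}=0):
  i=0: a_0=19, p_0 = 19*1 + 0 = 19, q_0 = 19*0 + 1 = 1.
  i=1: a_1=2, p_1 = 2*19 + 1 = 39, q_1 = 2*1 + 0 = 2.
  i=2: a_2=1, p_2 = 1*39 + 19 = 58, q_2 = 1*2 + 1 = 3.
  i=3: a_3=2, p_3 = 2*58 + 39 = 155, q_3 = 2*3 + 2 = 8.
  i=4: a_4=1, p_4 = 1*155 + 58 = 213, q_4 = 1*8 + 3 = 11.
  i=5: a_5=5, p_5 = 5*213 + 155 = 1220, q_5 = 5*11 + 8 = 63.
  i=6: a_6=1, p_6 = 1*1220 + 213 = 1433, q_6 = 1*63 + 11 = 74.
  i=7: a_7=2, p_7 = 2*1433 + 1220 = 4086, q_7 = 2*74 + 63 = 211.
  i=8: a_8=1, p_8 = 1*4086 + 1433 = 5519, q_8 = 1*211 + 74 = 285.
  i=9: a_9=2, p_9 = 2*5519 + 4086 = 15124, q_9 = 2*285 + 211 = 781.
Check: 15124^2 - 375*781^2 = 228735376 - 228735375 = 1, so (x, y) = (15124, 781) solves the equation, and by the theorem it is the least positive solution.

(x, y) = (15124, 781)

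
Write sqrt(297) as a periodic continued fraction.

Write x_i = (sqrt(297) + m_i)/d_i with (m_0, d_0) = (0, 1). a_0 = floor(sqrt(297)) = 17, since 17^2 = 289 <= 297 < 324 = 18^2.
Iterate m_{i+1} = d_i*a_i - m_i, d_{i+1} = (297 - m_{i+1}^2)/d_i, a_{i+1} = floor((a_0 + m_{i+1})/d_{i+1}):
  m_1 = 1*17 - 0 = 17, d_1 = (297 - 17^2)/1 = 8/1 = 8, a_1 = floor((17 + 17)/8) = 4.
  m_2 = 8*4 - 17 = 15, d_2 = (297 - 15^2)/8 = 72/8 = 9, a_2 = floor((17 + 15)/9) = 3.
  m_3 = 9*3 - 15 = 12, d_3 = (297 - 12^2)/9 = 153/9 = 17, a_3 = floor((17 + 12)/17) = 1.
  m_4 = 17*1 - 12 = 5, d_4 = (297 - 5^2)/17 = 272/17 = 16, a_4 = floor((17 + 5)/16) = 1.
  m_5 = 16*1 - 5 = 11, d_5 = (297 - 11^2)/16 = 176/16 = 11, a_5 = floor((17 + 11)/11) = 2.
  m_6 = 11*2 - 11 = 11, d_6 = (297 - 11^2)/11 = 176/11 = 16, a_6 = floor((17 + 11)/16) = 1.
  m_7 = 16*1 - 11 = 5, d_7 = (297 - 5^2)/16 = 272/16 = 17, a_7 = floor((17 + 5)/17) = 1.
  m_8 = 17*1 - 5 = 12, d_8 = (297 - 12^2)/17 = 153/17 = 9, a_8 = floor((17 + 12)/9) = 3.
  m_9 = 9*3 - 12 = 15, d_9 = (297 - 15^2)/9 = 72/9 = 8, a_9 = floor((17 + 15)/8) = 4.
  m_10 = 8*4 - 15 = 17, d_10 = (297 - 17^2)/8 = 8/8 = 1, a_10 = floor((17 + 17)/1) = 34.
  m_11 = 1*34 - 17 = 17, d_11 = (297 - 17^2)/1 = 8/1 = 8: (m_11, d_11) = (m_1, d_1) = (17, 8), so from here the quotients repeat a_1, ..., a_10; the period length is 10.
Hence the expansion of sqrt(297) is a_0 = 17 followed by the repeating block 4, 3, 1, 1, 2, 1, 1, 3, 4, 34 (period 10).

[17; (4, 3, 1, 1, 2, 1, 1, 3, 4, 34)]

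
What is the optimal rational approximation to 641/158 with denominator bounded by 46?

Expand x = 641/158 as a continued fraction with the Euclidean algorithm:
  641 = 4*158 + 9, so a_0 = 4.
  158 = 17*9 + 5, so a_1 = 17.
  9 = 1*5 + 4, so a_2 = 1.
  5 = 1*4 + 1, so a_3 = 1.
  4 = 4*1 + 0, so a_4 = 4.
so x = [4; 17, 1, 1, 4].
Convergents (p_i = a_i*p_{i-1} + p_{i-2}, q_i = a_i*q_{i-1} + q_{i-2} with p_{-2}=0, p_{-1}=1, q_{-2}=1, q_{-1}=0), until the denominator exceeds 46:
  i=0: a_0=4, p_0 = 4*1 + 0 = 4, q_0 = 4*0 + 1 = 1.
  i=1: a_1=17, p_1 = 17*4 + 1 = 69, q_1 = 17*1 + 0 = 17.
  i=2: a_2=1, p_2 = 1*69 + 4 = 73, q_2 = 1*17 + 1 = 18.
  i=3: a_3=1, p_3 = 1*73 + 69 = 142, q_3 = 1*18 + 17 = 35.
  i=4: a_4=4, p_4 = 4*142 + 73 = 641, q_4 = 4*35 + 18 = 158.
q_4 = 158 > 46, so the last convergent with denominator <= 46 is p_3/q_3 = 142/35.
The closest fraction with denominator <= 46 is either p_3/q_3 or the intermediate fraction (k*p_3 + p_2)/(k*q_3 + q_2) with the largest k >= 1 whose denominator stays <= 46; these approach x as k grows, and every other convergent or intermediate fraction in range is farther away.
Largest k: floor((46 - q_2)/q_3) = floor((46 - 18)/35) = 0.
Since k = 0, no intermediate fraction beyond p_3/q_3 has denominator <= 46, so the convergent 142/35 is the closest (its error is |641*35 - 142*158|/(158*35) = 1/5530).

142/35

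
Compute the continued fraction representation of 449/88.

Run the Euclidean algorithm on 449 and 88; the successive quotients are the partial quotients a_0, a_1, ... (each step inverts the fractional part left over by the previous one):
  449 = 5*88 + 9, so a_0 = 5.
  88 = 9*9 + 7, so a_1 = 9.
  9 = 1*7 + 2, so a_2 = 1.
  7 = 3*2 + 1, so a_3 = 3.
  2 = 2*1 + 0, so a_4 = 2.
The remainder reaches 0 after 5 divisions, so the expansion has 5 partial quotients, read off in order.

[5; 9, 1, 3, 2]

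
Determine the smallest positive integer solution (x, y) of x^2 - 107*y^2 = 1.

First expand sqrt(107) as a continued fraction. With x_i = (sqrt(107) + m_i)/d_i and (m_0, d_0) = (0, 1): a_0 = floor(sqrt(107)) = 10, since 10^2 = 100 <= 107 < 121 = 11^2.
Iterate m_{i+1} = d_i*a_i - m_i, d_{i+1} = (107 - m_{i+1}^2)/d_i, a_{i+1} = floor((a_0 + m_{i+1})/d_{i+1}):
  m_1 = 1*10 - 0 = 10, d_1 = (107 - 10^2)/1 = 7/1 = 7, a_1 = floor((10 + 10)/7) = 2.
  m_2 = 7*2 - 10 = 4, d_2 = (107 - 4^2)/7 = 91/7 = 13, a_2 = floor((10 + 4)/13) = 1.
  m_3 = 13*1 - 4 = 9, d_3 = (107 - 9^2)/13 = 26/13 = 2, a_3 = floor((10 + 9)/2) = 9.
  m_4 = 2*9 - 9 = 9, d_4 = (107 - 9^2)/2 = 26/2 = 13, a_4 = floor((10 + 9)/13) = 1.
  m_5 = 13*1 - 9 = 4, d_5 = (107 - 4^2)/13 = 91/13 = 7, a_5 = floor((10 + 4)/7) = 2.
  m_6 = 7*2 - 4 = 10, d_6 = (107 - 10^2)/7 = 7/7 = 1, a_6 = floor((10 + 10)/1) = 20.
  m_7 = 1*20 - 10 = 10, d_7 = (107 - 10^2)/1 = 7/1 = 7: (m_7, d_7) = (m_1, d_1) = (10, 7), so from here the quotients repeat a_1, ..., a_6; the period length is 6.
So sqrt(107) = [10; (2, 1, 9, 1, 2, 20)] with period length k = 6.
k is even, so the fundamental solution of x^2 - 107y^2 = 1 is (p_{k-1}, q_{k-1}) = (p_5, q_5); compute convergents through index 5.
Convergents (p_i = a_i*p_{i-1} + p_{i-2}, q_i = a_i*q_{i-1} + q_{i-2} with p_{-2}=0, p_{-1}=1, q_{-2}=1, q_{-1}=0):
  i=0: a_0=10, p_0 = 10*1 + 0 = 10, q_0 = 10*0 + 1 = 1.
  i=1: a_1=2, p_1 = 2*10 + 1 = 21, q_1 = 2*1 + 0 = 2.
  i=2: a_2=1, p_2 = 1*21 + 10 = 31, q_2 = 1*2 + 1 = 3.
  i=3: a_3=9, p_3 = 9*31 + 21 = 300, q_3 = 9*3 + 2 = 29.
  i=4: a_4=1, p_4 = 1*300 + 31 = 331, q_4 = 1*29 + 3 = 32.
  i=5: a_5=2, p_5 = 2*331 + 300 = 962, q_5 = 2*32 + 29 = 93.
Check: 962^2 - 107*93^2 = 925444 - 925443 = 1, so (x, y) = (962, 93) solves the equation, and by the theorem it is the least positive solution.

(x, y) = (962, 93)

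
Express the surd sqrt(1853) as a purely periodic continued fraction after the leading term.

Write x_i = (sqrt(1853) + m_i)/d_i with (m_0, d_0) = (0, 1). a_0 = floor(sqrt(1853)) = 43, since 43^2 = 1849 <= 1853 < 1936 = 44^2.
Iterate m_{i+1} = d_i*a_i - m_i, d_{i+1} = (1853 - m_{i+1}^2)/d_i, a_{i+1} = floor((a_0 + m_{i+1})/d_{i+1}):
  m_1 = 1*43 - 0 = 43, d_1 = (1853 - 43^2)/1 = 4/1 = 4, a_1 = floor((43 + 43)/4) = 21.
  m_2 = 4*21 - 43 = 41, d_2 = (1853 - 41^2)/4 = 172/4 = 43, a_2 = floor((43 + 41)/43) = 1.
  m_3 = 43*1 - 41 = 2, d_3 = (1853 - 2^2)/43 = 1849/43 = 43, a_3 = floor((43 + 2)/43) = 1.
  m_4 = 43*1 - 2 = 41, d_4 = (1853 - 41^2)/43 = 172/43 = 4, a_4 = floor((43 + 41)/4) = 21.
  m_5 = 4*21 - 41 = 43, d_5 = (1853 - 43^2)/4 = 4/4 = 1, a_5 = floor((43 + 43)/1) = 86.
  m_6 = 1*86 - 43 = 43, d_6 = (1853 - 43^2)/1 = 4/1 = 4: (m_6, d_6) = (m_1, d_1) = (43, 4), so from here the quotients repeat a_1, ..., a_5; the period length is 5.
Hence the expansion of sqrt(1853) is a_0 = 43 followed by the repeating block 21, 1, 1, 21, 86 (period 5).

[43; (21, 1, 1, 21, 86)]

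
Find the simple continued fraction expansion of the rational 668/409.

Run the Euclidean algorithm on 668 and 409; the successive quotients are the partial quotients a_0, a_1, ... (each step inverts the fractional part left over by the previous one):
  668 = 1*409 + 259, so a_0 = 1.
  409 = 1*259 + 150, so a_1 = 1.
  259 = 1*150 + 109, so a_2 = 1.
  150 = 1*109 + 41, so a_3 = 1.
  109 = 2*41 + 27, so a_4 = 2.
  41 = 1*27 + 14, so a_5 = 1.
  27 = 1*14 + 13, so a_6 = 1.
  14 = 1*13 + 1, so a_7 = 1.
  13 = 13*1 + 0, so a_8 = 13.
The remainder reaches 0 after 9 divisions, so the expansion has 9 partial quotients, read off in order.

[1; 1, 1, 1, 2, 1, 1, 1, 13]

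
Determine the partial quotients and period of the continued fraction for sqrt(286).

[16; (1, 10, 3, 3, 2, 3, 3, 10, 1, 32)]

Write x_i = (sqrt(286) + m_i)/d_i with (m_0, d_0) = (0, 1). a_0 = floor(sqrt(286)) = 16, since 16^2 = 256 <= 286 < 289 = 17^2.
Iterate m_{i+1} = d_i*a_i - m_i, d_{i+1} = (286 - m_{i+1}^2)/d_i, a_{i+1} = floor((a_0 + m_{i+1})/d_{i+1}):
  m_1 = 1*16 - 0 = 16, d_1 = (286 - 16^2)/1 = 30/1 = 30, a_1 = floor((16 + 16)/30) = 1.
  m_2 = 30*1 - 16 = 14, d_2 = (286 - 14^2)/30 = 90/30 = 3, a_2 = floor((16 + 14)/3) = 10.
  m_3 = 3*10 - 14 = 16, d_3 = (286 - 16^2)/3 = 30/3 = 10, a_3 = floor((16 + 16)/10) = 3.
  m_4 = 10*3 - 16 = 14, d_4 = (286 - 14^2)/10 = 90/10 = 9, a_4 = floor((16 + 14)/9) = 3.
  m_5 = 9*3 - 14 = 13, d_5 = (286 - 13^2)/9 = 117/9 = 13, a_5 = floor((16 + 13)/13) = 2.
  m_6 = 13*2 - 13 = 13, d_6 = (286 - 13^2)/13 = 117/13 = 9, a_6 = floor((16 + 13)/9) = 3.
  m_7 = 9*3 - 13 = 14, d_7 = (286 - 14^2)/9 = 90/9 = 10, a_7 = floor((16 + 14)/10) = 3.
  m_8 = 10*3 - 14 = 16, d_8 = (286 - 16^2)/10 = 30/10 = 3, a_8 = floor((16 + 16)/3) = 10.
  m_9 = 3*10 - 16 = 14, d_9 = (286 - 14^2)/3 = 90/3 = 30, a_9 = floor((16 + 14)/30) = 1.
  m_10 = 30*1 - 14 = 16, d_10 = (286 - 16^2)/30 = 30/30 = 1, a_10 = floor((16 + 16)/1) = 32.
  m_11 = 1*32 - 16 = 16, d_11 = (286 - 16^2)/1 = 30/1 = 30: (m_11, d_11) = (m_1, d_1) = (16, 30), so from here the quotients repeat a_1, ..., a_10; the period length is 10.
Hence the expansion of sqrt(286) is a_0 = 16 followed by the repeating block 1, 10, 3, 3, 2, 3, 3, 10, 1, 32 (period 10).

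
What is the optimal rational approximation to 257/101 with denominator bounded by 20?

28/11

Expand x = 257/101 as a continued fraction with the Euclidean algorithm:
  257 = 2*101 + 55, so a_0 = 2.
  101 = 1*55 + 46, so a_1 = 1.
  55 = 1*46 + 9, so a_2 = 1.
  46 = 5*9 + 1, so a_3 = 5.
  9 = 9*1 + 0, so a_4 = 9.
so x = [2; 1, 1, 5, 9].
Convergents (p_i = a_i*p_{i-1} + p_{i-2}, q_i = a_i*q_{i-1} + q_{i-2} with p_{-2}=0, p_{-1}=1, q_{-2}=1, q_{-1}=0), until the denominator exceeds 20:
  i=0: a_0=2, p_0 = 2*1 + 0 = 2, q_0 = 2*0 + 1 = 1.
  i=1: a_1=1, p_1 = 1*2 + 1 = 3, q_1 = 1*1 + 0 = 1.
  i=2: a_2=1, p_2 = 1*3 + 2 = 5, q_2 = 1*1 + 1 = 2.
  i=3: a_3=5, p_3 = 5*5 + 3 = 28, q_3 = 5*2 + 1 = 11.
  i=4: a_4=9, p_4 = 9*28 + 5 = 257, q_4 = 9*11 + 2 = 101.
q_4 = 101 > 20, so the last convergent with denominator <= 20 is p_3/q_3 = 28/11.
The closest fraction with denominator <= 20 is either p_3/q_3 or the intermediate fraction (k*p_3 + p_2)/(k*q_3 + q_2) with the largest k >= 1 whose denominator stays <= 20; these approach x as k grows, and every other convergent or intermediate fraction in range is farther away.
Largest k: floor((20 - q_2)/q_3) = floor((20 - 2)/11) = 1.
That gives (1*28 + 5)/(1*11 + 2) = 33/13.
Compare the errors: |x - 28/11| = |257*11 - 28*101|/(101*11) = 1/1111, and |x - 33/13| = |257*13 - 33*101|/(101*13) = 8/1313.
Cross-multiplying, 1*1313 = 1313 < 8888 = 8*1111, so 1/1111 is smaller: the convergent 28/11 is closer to x than 33/13.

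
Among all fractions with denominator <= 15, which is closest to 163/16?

112/11

Expand x = 163/16 as a continued fraction with the Euclidean algorithm:
  163 = 10*16 + 3, so a_0 = 10.
  16 = 5*3 + 1, so a_1 = 5.
  3 = 3*1 + 0, so a_2 = 3.
so x = [10; 5, 3].
Convergents (p_i = a_i*p_{i-1} + p_{i-2}, q_i = a_i*q_{i-1} + q_{i-2} with p_{-2}=0, p_{-1}=1, q_{-2}=1, q_{-1}=0), until the denominator exceeds 15:
  i=0: a_0=10, p_0 = 10*1 + 0 = 10, q_0 = 10*0 + 1 = 1.
  i=1: a_1=5, p_1 = 5*10 + 1 = 51, q_1 = 5*1 + 0 = 5.
  i=2: a_2=3, p_2 = 3*51 + 10 = 163, q_2 = 3*5 + 1 = 16.
q_2 = 16 > 15, so the last convergent with denominator <= 15 is p_1/q_1 = 51/5.
The closest fraction with denominator <= 15 is either p_1/q_1 or the intermediate fraction (k*p_1 + p_0)/(k*q_1 + q_0) with the largest k >= 1 whose denominator stays <= 15; these approach x as k grows, and every other convergent or intermediate fraction in range is farther away.
Largest k: floor((15 - q_0)/q_1) = floor((15 - 1)/5) = 2.
That gives (2*51 + 10)/(2*5 + 1) = 112/11.
Compare the errors: |x - 51/5| = |163*5 - 51*16|/(16*5) = 1/80, and |x - 112/11| = |163*11 - 112*16|/(16*11) = 1/176.
Cross-multiplying, 1*80 = 80 < 176 = 1*176, so 1/176 is smaller: the intermediate fraction 112/11 is closer to x than 51/5.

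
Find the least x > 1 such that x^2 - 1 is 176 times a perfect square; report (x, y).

(x, y) = (199, 15)

First expand sqrt(176) as a continued fraction. With x_i = (sqrt(176) + m_i)/d_i and (m_0, d_0) = (0, 1): a_0 = floor(sqrt(176)) = 13, since 13^2 = 169 <= 176 < 196 = 14^2.
Iterate m_{i+1} = d_i*a_i - m_i, d_{i+1} = (176 - m_{i+1}^2)/d_i, a_{i+1} = floor((a_0 + m_{i+1})/d_{i+1}):
  m_1 = 1*13 - 0 = 13, d_1 = (176 - 13^2)/1 = 7/1 = 7, a_1 = floor((13 + 13)/7) = 3.
  m_2 = 7*3 - 13 = 8, d_2 = (176 - 8^2)/7 = 112/7 = 16, a_2 = floor((13 + 8)/16) = 1.
  m_3 = 16*1 - 8 = 8, d_3 = (176 - 8^2)/16 = 112/16 = 7, a_3 = floor((13 + 8)/7) = 3.
  m_4 = 7*3 - 8 = 13, d_4 = (176 - 13^2)/7 = 7/7 = 1, a_4 = floor((13 + 13)/1) = 26.
  m_5 = 1*26 - 13 = 13, d_5 = (176 - 13^2)/1 = 7/1 = 7: (m_5, d_5) = (m_1, d_1) = (13, 7), so from here the quotients repeat a_1, ..., a_4; the period length is 4.
So sqrt(176) = [13; (3, 1, 3, 26)] with period length k = 4.
k is even, so the fundamental solution of x^2 - 176y^2 = 1 is (p_{k-1}, q_{k-1}) = (p_3, q_3); compute convergents through index 3.
Convergents (p_i = a_i*p_{i-1} + p_{i-2}, q_i = a_i*q_{i-1} + q_{i-2} with p_{-2}=0, p_{-1}=1, q_{-2}=1, q_{-1}=0):
  i=0: a_0=13, p_0 = 13*1 + 0 = 13, q_0 = 13*0 + 1 = 1.
  i=1: a_1=3, p_1 = 3*13 + 1 = 40, q_1 = 3*1 + 0 = 3.
  i=2: a_2=1, p_2 = 1*40 + 13 = 53, q_2 = 1*3 + 1 = 4.
  i=3: a_3=3, p_3 = 3*53 + 40 = 199, q_3 = 3*4 + 3 = 15.
Check: 199^2 - 176*15^2 = 39601 - 39600 = 1, so (x, y) = (199, 15) solves the equation, and by the theorem it is the least positive solution.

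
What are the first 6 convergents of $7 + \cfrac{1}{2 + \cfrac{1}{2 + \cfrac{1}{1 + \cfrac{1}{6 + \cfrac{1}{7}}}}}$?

Using the convergent recurrence p_i = a_i*p_{i-1} + p_{i-2}, q_i = a_i*q_{i-1} + q_{i-2} with p_{-2}=0, p_{-1}=1, q_{-2}=1, q_{-1}=0:
  i=0: a_0=7, p_0 = 7*1 + 0 = 7, q_0 = 7*0 + 1 = 1.
  i=1: a_1=2, p_1 = 2*7 + 1 = 15, q_1 = 2*1 + 0 = 2.
  i=2: a_2=2, p_2 = 2*15 + 7 = 37, q_2 = 2*2 + 1 = 5.
  i=3: a_3=1, p_3 = 1*37 + 15 = 52, q_3 = 1*5 + 2 = 7.
  i=4: a_4=6, p_4 = 6*52 + 37 = 349, q_4 = 6*7 + 5 = 47.
  i=5: a_5=7, p_5 = 7*349 + 52 = 2495, q_5 = 7*47 + 7 = 336.

7/1, 15/2, 37/5, 52/7, 349/47, 2495/336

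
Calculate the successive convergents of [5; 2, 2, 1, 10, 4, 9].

5/1, 11/2, 27/5, 38/7, 407/75, 1666/307, 15401/2838

Using the convergent recurrence p_i = a_i*p_{i-1} + p_{i-2}, q_i = a_i*q_{i-1} + q_{i-2} with p_{-2}=0, p_{-1}=1, q_{-2}=1, q_{-1}=0:
  i=0: a_0=5, p_0 = 5*1 + 0 = 5, q_0 = 5*0 + 1 = 1.
  i=1: a_1=2, p_1 = 2*5 + 1 = 11, q_1 = 2*1 + 0 = 2.
  i=2: a_2=2, p_2 = 2*11 + 5 = 27, q_2 = 2*2 + 1 = 5.
  i=3: a_3=1, p_3 = 1*27 + 11 = 38, q_3 = 1*5 + 2 = 7.
  i=4: a_4=10, p_4 = 10*38 + 27 = 407, q_4 = 10*7 + 5 = 75.
  i=5: a_5=4, p_5 = 4*407 + 38 = 1666, q_5 = 4*75 + 7 = 307.
  i=6: a_6=9, p_6 = 9*1666 + 407 = 15401, q_6 = 9*307 + 75 = 2838.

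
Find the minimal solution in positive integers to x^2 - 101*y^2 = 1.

First expand sqrt(101) as a continued fraction. With x_i = (sqrt(101) + m_i)/d_i and (m_0, d_0) = (0, 1): a_0 = floor(sqrt(101)) = 10, since 10^2 = 100 <= 101 < 121 = 11^2.
Iterate m_{i+1} = d_i*a_i - m_i, d_{i+1} = (101 - m_{i+1}^2)/d_i, a_{i+1} = floor((a_0 + m_{i+1})/d_{i+1}):
  m_1 = 1*10 - 0 = 10, d_1 = (101 - 10^2)/1 = 1/1 = 1, a_1 = floor((10 + 10)/1) = 20.
  m_2 = 1*20 - 10 = 10, d_2 = (101 - 10^2)/1 = 1/1 = 1: (m_2, d_2) = (m_1, d_1) = (10, 1), so from here the quotient a_1 repeats; the period length is 1.
So sqrt(101) = [10; (20)] with period length k = 1.
k is odd, so (p_{k-1}, q_{k-1}) only solves x^2 - 101y^2 = -1 and the fundamental solution of x^2 - 101y^2 = 1 is (p_{2k-1}, q_{2k-1}) = (p_1, q_1); compute convergents through index 1, running through the period twice.
Convergents (p_i = a_i*p_{i-1} + p_{i-2}, q_i = a_i*q_{i-1} + q_{i-2} with p_{-2}=0, p_{-1}=1, q_{-2}=1, q_{-1}=0):
  i=0: a_0=10, p_0 = 10*1 + 0 = 10, q_0 = 10*0 + 1 = 1.
  i=1: a_1=20, p_1 = 20*10 + 1 = 201, q_1 = 20*1 + 0 = 20.
Indeed p_0^2 - 101*q_0^2 = 100 - 101 = -1, not +1.
Check: 201^2 - 101*20^2 = 40401 - 40400 = 1, so (x, y) = (201, 20) solves the equation, and by the theorem it is the least positive solution.

(x, y) = (201, 20)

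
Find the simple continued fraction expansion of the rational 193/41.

Run the Euclidean algorithm on 193 and 41; the successive quotients are the partial quotients a_0, a_1, ... (each step inverts the fractional part left over by the previous one):
  193 = 4*41 + 29, so a_0 = 4.
  41 = 1*29 + 12, so a_1 = 1.
  29 = 2*12 + 5, so a_2 = 2.
  12 = 2*5 + 2, so a_3 = 2.
  5 = 2*2 + 1, so a_4 = 2.
  2 = 2*1 + 0, so a_5 = 2.
The remainder reaches 0 after 6 divisions, so the expansion has 6 partial quotients, read off in order.

[4; 1, 2, 2, 2, 2]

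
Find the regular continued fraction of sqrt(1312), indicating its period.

[36; (4, 1, 1, 17, 1, 1, 4, 72)]

Write x_i = (sqrt(1312) + m_i)/d_i with (m_0, d_0) = (0, 1). a_0 = floor(sqrt(1312)) = 36, since 36^2 = 1296 <= 1312 < 1369 = 37^2.
Iterate m_{i+1} = d_i*a_i - m_i, d_{i+1} = (1312 - m_{i+1}^2)/d_i, a_{i+1} = floor((a_0 + m_{i+1})/d_{i+1}):
  m_1 = 1*36 - 0 = 36, d_1 = (1312 - 36^2)/1 = 16/1 = 16, a_1 = floor((36 + 36)/16) = 4.
  m_2 = 16*4 - 36 = 28, d_2 = (1312 - 28^2)/16 = 528/16 = 33, a_2 = floor((36 + 28)/33) = 1.
  m_3 = 33*1 - 28 = 5, d_3 = (1312 - 5^2)/33 = 1287/33 = 39, a_3 = floor((36 + 5)/39) = 1.
  m_4 = 39*1 - 5 = 34, d_4 = (1312 - 34^2)/39 = 156/39 = 4, a_4 = floor((36 + 34)/4) = 17.
  m_5 = 4*17 - 34 = 34, d_5 = (1312 - 34^2)/4 = 156/4 = 39, a_5 = floor((36 + 34)/39) = 1.
  m_6 = 39*1 - 34 = 5, d_6 = (1312 - 5^2)/39 = 1287/39 = 33, a_6 = floor((36 + 5)/33) = 1.
  m_7 = 33*1 - 5 = 28, d_7 = (1312 - 28^2)/33 = 528/33 = 16, a_7 = floor((36 + 28)/16) = 4.
  m_8 = 16*4 - 28 = 36, d_8 = (1312 - 36^2)/16 = 16/16 = 1, a_8 = floor((36 + 36)/1) = 72.
  m_9 = 1*72 - 36 = 36, d_9 = (1312 - 36^2)/1 = 16/1 = 16: (m_9, d_9) = (m_1, d_1) = (36, 16), so from here the quotients repeat a_1, ..., a_8; the period length is 8.
Hence the expansion of sqrt(1312) is a_0 = 36 followed by the repeating block 4, 1, 1, 17, 1, 1, 4, 72 (period 8).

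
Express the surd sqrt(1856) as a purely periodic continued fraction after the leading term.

Write x_i = (sqrt(1856) + m_i)/d_i with (m_0, d_0) = (0, 1). a_0 = floor(sqrt(1856)) = 43, since 43^2 = 1849 <= 1856 < 1936 = 44^2.
Iterate m_{i+1} = d_i*a_i - m_i, d_{i+1} = (1856 - m_{i+1}^2)/d_i, a_{i+1} = floor((a_0 + m_{i+1})/d_{i+1}):
  m_1 = 1*43 - 0 = 43, d_1 = (1856 - 43^2)/1 = 7/1 = 7, a_1 = floor((43 + 43)/7) = 12.
  m_2 = 7*12 - 43 = 41, d_2 = (1856 - 41^2)/7 = 175/7 = 25, a_2 = floor((43 + 41)/25) = 3.
  m_3 = 25*3 - 41 = 34, d_3 = (1856 - 34^2)/25 = 700/25 = 28, a_3 = floor((43 + 34)/28) = 2.
  m_4 = 28*2 - 34 = 22, d_4 = (1856 - 22^2)/28 = 1372/28 = 49, a_4 = floor((43 + 22)/49) = 1.
  m_5 = 49*1 - 22 = 27, d_5 = (1856 - 27^2)/49 = 1127/49 = 23, a_5 = floor((43 + 27)/23) = 3.
  m_6 = 23*3 - 27 = 42, d_6 = (1856 - 42^2)/23 = 92/23 = 4, a_6 = floor((43 + 42)/4) = 21.
  m_7 = 4*21 - 42 = 42, d_7 = (1856 - 42^2)/4 = 92/4 = 23, a_7 = floor((43 + 42)/23) = 3.
  m_8 = 23*3 - 42 = 27, d_8 = (1856 - 27^2)/23 = 1127/23 = 49, a_8 = floor((43 + 27)/49) = 1.
  m_9 = 49*1 - 27 = 22, d_9 = (1856 - 22^2)/49 = 1372/49 = 28, a_9 = floor((43 + 22)/28) = 2.
  m_10 = 28*2 - 22 = 34, d_10 = (1856 - 34^2)/28 = 700/28 = 25, a_10 = floor((43 + 34)/25) = 3.
  m_11 = 25*3 - 34 = 41, d_11 = (1856 - 41^2)/25 = 175/25 = 7, a_11 = floor((43 + 41)/7) = 12.
  m_12 = 7*12 - 41 = 43, d_12 = (1856 - 43^2)/7 = 7/7 = 1, a_12 = floor((43 + 43)/1) = 86.
  m_13 = 1*86 - 43 = 43, d_13 = (1856 - 43^2)/1 = 7/1 = 7: (m_13, d_13) = (m_1, d_1) = (43, 7), so from here the quotients repeat a_1, ..., a_12; the period length is 12.
Hence the expansion of sqrt(1856) is a_0 = 43 followed by the repeating block 12, 3, 2, 1, 3, 21, 3, 1, 2, 3, 12, 86 (period 12).

[43; (12, 3, 2, 1, 3, 21, 3, 1, 2, 3, 12, 86)]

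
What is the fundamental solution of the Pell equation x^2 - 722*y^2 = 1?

First expand sqrt(722) as a continued fraction. With x_i = (sqrt(722) + m_i)/d_i and (m_0, d_0) = (0, 1): a_0 = floor(sqrt(722)) = 26, since 26^2 = 676 <= 722 < 729 = 27^2.
Iterate m_{i+1} = d_i*a_i - m_i, d_{i+1} = (722 - m_{i+1}^2)/d_i, a_{i+1} = floor((a_0 + m_{i+1})/d_{i+1}):
  m_1 = 1*26 - 0 = 26, d_1 = (722 - 26^2)/1 = 46/1 = 46, a_1 = floor((26 + 26)/46) = 1.
  m_2 = 46*1 - 26 = 20, d_2 = (722 - 20^2)/46 = 322/46 = 7, a_2 = floor((26 + 20)/7) = 6.
  m_3 = 7*6 - 20 = 22, d_3 = (722 - 22^2)/7 = 238/7 = 34, a_3 = floor((26 + 22)/34) = 1.
  m_4 = 34*1 - 22 = 12, d_4 = (722 - 12^2)/34 = 578/34 = 17, a_4 = floor((26 + 12)/17) = 2.
  m_5 = 17*2 - 12 = 22, d_5 = (722 - 22^2)/17 = 238/17 = 14, a_5 = floor((26 + 22)/14) = 3.
  m_6 = 14*3 - 22 = 20, d_6 = (722 - 20^2)/14 = 322/14 = 23, a_6 = floor((26 + 20)/23) = 2.
  m_7 = 23*2 - 20 = 26, d_7 = (722 - 26^2)/23 = 46/23 = 2, a_7 = floor((26 + 26)/2) = 26.
  m_8 = 2*26 - 26 = 26, d_8 = (722 - 26^2)/2 = 46/2 = 23, a_8 = floor((26 + 26)/23) = 2.
  m_9 = 23*2 - 26 = 20, d_9 = (722 - 20^2)/23 = 322/23 = 14, a_9 = floor((26 + 20)/14) = 3.
  m_10 = 14*3 - 20 = 22, d_10 = (722 - 22^2)/14 = 238/14 = 17, a_10 = floor((26 + 22)/17) = 2.
  m_11 = 17*2 - 22 = 12, d_11 = (722 - 12^2)/17 = 578/17 = 34, a_11 = floor((26 + 12)/34) = 1.
  m_12 = 34*1 - 12 = 22, d_12 = (722 - 22^2)/34 = 238/34 = 7, a_12 = floor((26 + 22)/7) = 6.
  m_13 = 7*6 - 22 = 20, d_13 = (722 - 20^2)/7 = 322/7 = 46, a_13 = floor((26 + 20)/46) = 1.
  m_14 = 46*1 - 20 = 26, d_14 = (722 - 26^2)/46 = 46/46 = 1, a_14 = floor((26 + 26)/1) = 52.
  m_15 = 1*52 - 26 = 26, d_15 = (722 - 26^2)/1 = 46/1 = 46: (m_15, d_15) = (m_1, d_1) = (26, 46), so from here the quotients repeat a_1, ..., a_14; the period length is 14.
So sqrt(722) = [26; (1, 6, 1, 2, 3, 2, 26, 2, 3, 2, 1, 6, 1, 52)] with period length k = 14.
k is even, so the fundamental solution of x^2 - 722y^2 = 1 is (p_{k-1}, q_{k-1}) = (p_13, q_13); compute convergents through index 13.
Convergents (p_i = a_i*p_{i-1} + p_{i-2}, q_i = a_i*q_{i-1} + q_{i-2} with p_{-2}=0, p_{-1}=1, q_{-2}=1, q_{-1}=0):
  i=0: a_0=26, p_0 = 26*1 + 0 = 26, q_0 = 26*0 + 1 = 1.
  i=1: a_1=1, p_1 = 1*26 + 1 = 27, q_1 = 1*1 + 0 = 1.
  i=2: a_2=6, p_2 = 6*27 + 26 = 188, q_2 = 6*1 + 1 = 7.
  i=3: a_3=1, p_3 = 1*188 + 27 = 215, q_3 = 1*7 + 1 = 8.
  i=4: a_4=2, p_4 = 2*215 + 188 = 618, q_4 = 2*8 + 7 = 23.
  i=5: a_5=3, p_5 = 3*618 + 215 = 2069, q_5 = 3*23 + 8 = 77.
  i=6: a_6=2, p_6 = 2*2069 + 618 = 4756, q_6 = 2*77 + 23 = 177.
  i=7: a_7=26, p_7 = 26*4756 + 2069 = 125725, q_7 = 26*177 + 77 = 4679.
  i=8: a_8=2, p_8 = 2*125725 + 4756 = 256206, q_8 = 2*4679 + 177 = 9535.
  i=9: a_9=3, p_9 = 3*256206 + 125725 = 894343, q_9 = 3*9535 + 4679 = 33284.
  i=10: a_10=2, p_10 = 2*894343 + 256206 = 2044892, q_10 = 2*33284 + 9535 = 76103.
  i=11: a_11=1, p_11 = 1*2044892 + 894343 = 2939235, q_11 = 1*76103 + 33284 = 109387.
  i=12: a_12=6, p_12 = 6*2939235 + 2044892 = 19680302, q_12 = 6*109387 + 76103 = 732425.
  i=13: a_13=1, p_13 = 1*19680302 + 2939235 = 22619537, q_13 = 1*732425 + 109387 = 841812.
Check: 22619537^2 - 722*841812^2 = 511643454094369 - 511643454094368 = 1, so (x, y) = (22619537, 841812) solves the equation, and by the theorem it is the least positive solution.

(x, y) = (22619537, 841812)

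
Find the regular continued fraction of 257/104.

[2; 2, 8, 6]

Run the Euclidean algorithm on 257 and 104; the successive quotients are the partial quotients a_0, a_1, ... (each step inverts the fractional part left over by the previous one):
  257 = 2*104 + 49, so a_0 = 2.
  104 = 2*49 + 6, so a_1 = 2.
  49 = 8*6 + 1, so a_2 = 8.
  6 = 6*1 + 0, so a_3 = 6.
The remainder reaches 0 after 4 divisions, so the expansion has 4 partial quotients, read off in order.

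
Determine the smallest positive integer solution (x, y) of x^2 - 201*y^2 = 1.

(x, y) = (515095, 36332)

First expand sqrt(201) as a continued fraction. With x_i = (sqrt(201) + m_i)/d_i and (m_0, d_0) = (0, 1): a_0 = floor(sqrt(201)) = 14, since 14^2 = 196 <= 201 < 225 = 15^2.
Iterate m_{i+1} = d_i*a_i - m_i, d_{i+1} = (201 - m_{i+1}^2)/d_i, a_{i+1} = floor((a_0 + m_{i+1})/d_{i+1}):
  m_1 = 1*14 - 0 = 14, d_1 = (201 - 14^2)/1 = 5/1 = 5, a_1 = floor((14 + 14)/5) = 5.
  m_2 = 5*5 - 14 = 11, d_2 = (201 - 11^2)/5 = 80/5 = 16, a_2 = floor((14 + 11)/16) = 1.
  m_3 = 16*1 - 11 = 5, d_3 = (201 - 5^2)/16 = 176/16 = 11, a_3 = floor((14 + 5)/11) = 1.
  m_4 = 11*1 - 5 = 6, d_4 = (201 - 6^2)/11 = 165/11 = 15, a_4 = floor((14 + 6)/15) = 1.
  m_5 = 15*1 - 6 = 9, d_5 = (201 - 9^2)/15 = 120/15 = 8, a_5 = floor((14 + 9)/8) = 2.
  m_6 = 8*2 - 9 = 7, d_6 = (201 - 7^2)/8 = 152/8 = 19, a_6 = floor((14 + 7)/19) = 1.
  m_7 = 19*1 - 7 = 12, d_7 = (201 - 12^2)/19 = 57/19 = 3, a_7 = floor((14 + 12)/3) = 8.
  m_8 = 3*8 - 12 = 12, d_8 = (201 - 12^2)/3 = 57/3 = 19, a_8 = floor((14 + 12)/19) = 1.
  m_9 = 19*1 - 12 = 7, d_9 = (201 - 7^2)/19 = 152/19 = 8, a_9 = floor((14 + 7)/8) = 2.
  m_10 = 8*2 - 7 = 9, d_10 = (201 - 9^2)/8 = 120/8 = 15, a_10 = floor((14 + 9)/15) = 1.
  m_11 = 15*1 - 9 = 6, d_11 = (201 - 6^2)/15 = 165/15 = 11, a_11 = floor((14 + 6)/11) = 1.
  m_12 = 11*1 - 6 = 5, d_12 = (201 - 5^2)/11 = 176/11 = 16, a_12 = floor((14 + 5)/16) = 1.
  m_13 = 16*1 - 5 = 11, d_13 = (201 - 11^2)/16 = 80/16 = 5, a_13 = floor((14 + 11)/5) = 5.
  m_14 = 5*5 - 11 = 14, d_14 = (201 - 14^2)/5 = 5/5 = 1, a_14 = floor((14 + 14)/1) = 28.
  m_15 = 1*28 - 14 = 14, d_15 = (201 - 14^2)/1 = 5/1 = 5: (m_15, d_15) = (m_1, d_1) = (14, 5), so from here the quotients repeat a_1, ..., a_14; the period length is 14.
So sqrt(201) = [14; (5, 1, 1, 1, 2, 1, 8, 1, 2, 1, 1, 1, 5, 28)] with period length k = 14.
k is even, so the fundamental solution of x^2 - 201y^2 = 1 is (p_{k-1}, q_{k-1}) = (p_13, q_13); compute convergents through index 13.
Convergents (p_i = a_i*p_{i-1} + p_{i-2}, q_i = a_i*q_{i-1} + q_{i-2} with p_{-2}=0, p_{-1}=1, q_{-2}=1, q_{-1}=0):
  i=0: a_0=14, p_0 = 14*1 + 0 = 14, q_0 = 14*0 + 1 = 1.
  i=1: a_1=5, p_1 = 5*14 + 1 = 71, q_1 = 5*1 + 0 = 5.
  i=2: a_2=1, p_2 = 1*71 + 14 = 85, q_2 = 1*5 + 1 = 6.
  i=3: a_3=1, p_3 = 1*85 + 71 = 156, q_3 = 1*6 + 5 = 11.
  i=4: a_4=1, p_4 = 1*156 + 85 = 241, q_4 = 1*11 + 6 = 17.
  i=5: a_5=2, p_5 = 2*241 + 156 = 638, q_5 = 2*17 + 11 = 45.
  i=6: a_6=1, p_6 = 1*638 + 241 = 879, q_6 = 1*45 + 17 = 62.
  i=7: a_7=8, p_7 = 8*879 + 638 = 7670, q_7 = 8*62 + 45 = 541.
  i=8: a_8=1, p_8 = 1*7670 + 879 = 8549, q_8 = 1*541 + 62 = 603.
  i=9: a_9=2, p_9 = 2*8549 + 7670 = 24768, q_9 = 2*603 + 541 = 1747.
  i=10: a_10=1, p_10 = 1*24768 + 8549 = 33317, q_10 = 1*1747 + 603 = 2350.
  i=11: a_11=1, p_11 = 1*33317 + 24768 = 58085, q_11 = 1*2350 + 1747 = 4097.
  i=12: a_12=1, p_12 = 1*58085 + 33317 = 91402, q_12 = 1*4097 + 2350 = 6447.
  i=13: a_13=5, p_13 = 5*91402 + 58085 = 515095, q_13 = 5*6447 + 4097 = 36332.
Check: 515095^2 - 201*36332^2 = 265322859025 - 265322859024 = 1, so (x, y) = (515095, 36332) solves the equation, and by the theorem it is the least positive solution.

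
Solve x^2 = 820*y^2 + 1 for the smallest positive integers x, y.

First expand sqrt(820) as a continued fraction. With x_i = (sqrt(820) + m_i)/d_i and (m_0, d_0) = (0, 1): a_0 = floor(sqrt(820)) = 28, since 28^2 = 784 <= 820 < 841 = 29^2.
Iterate m_{i+1} = d_i*a_i - m_i, d_{i+1} = (820 - m_{i+1}^2)/d_i, a_{i+1} = floor((a_0 + m_{i+1})/d_{i+1}):
  m_1 = 1*28 - 0 = 28, d_1 = (820 - 28^2)/1 = 36/1 = 36, a_1 = floor((28 + 28)/36) = 1.
  m_2 = 36*1 - 28 = 8, d_2 = (820 - 8^2)/36 = 756/36 = 21, a_2 = floor((28 + 8)/21) = 1.
  m_3 = 21*1 - 8 = 13, d_3 = (820 - 13^2)/21 = 651/21 = 31, a_3 = floor((28 + 13)/31) = 1.
  m_4 = 31*1 - 13 = 18, d_4 = (820 - 18^2)/31 = 496/31 = 16, a_4 = floor((28 + 18)/16) = 2.
  m_5 = 16*2 - 18 = 14, d_5 = (820 - 14^2)/16 = 624/16 = 39, a_5 = floor((28 + 14)/39) = 1.
  m_6 = 39*1 - 14 = 25, d_6 = (820 - 25^2)/39 = 195/39 = 5, a_6 = floor((28 + 25)/5) = 10.
  m_7 = 5*10 - 25 = 25, d_7 = (820 - 25^2)/5 = 195/5 = 39, a_7 = floor((28 + 25)/39) = 1.
  m_8 = 39*1 - 25 = 14, d_8 = (820 - 14^2)/39 = 624/39 = 16, a_8 = floor((28 + 14)/16) = 2.
  m_9 = 16*2 - 14 = 18, d_9 = (820 - 18^2)/16 = 496/16 = 31, a_9 = floor((28 + 18)/31) = 1.
  m_10 = 31*1 - 18 = 13, d_10 = (820 - 13^2)/31 = 651/31 = 21, a_10 = floor((28 + 13)/21) = 1.
  m_11 = 21*1 - 13 = 8, d_11 = (820 - 8^2)/21 = 756/21 = 36, a_11 = floor((28 + 8)/36) = 1.
  m_12 = 36*1 - 8 = 28, d_12 = (820 - 28^2)/36 = 36/36 = 1, a_12 = floor((28 + 28)/1) = 56.
  m_13 = 1*56 - 28 = 28, d_13 = (820 - 28^2)/1 = 36/1 = 36: (m_13, d_13) = (m_1, d_1) = (28, 36), so from here the quotients repeat a_1, ..., a_12; the period length is 12.
So sqrt(820) = [28; (1, 1, 1, 2, 1, 10, 1, 2, 1, 1, 1, 56)] with period length k = 12.
k is even, so the fundamental solution of x^2 - 820y^2 = 1 is (p_{k-1}, q_{k-1}) = (p_11, q_11); compute convergents through index 11.
Convergents (p_i = a_i*p_{i-1} + p_{i-2}, q_i = a_i*q_{i-1} + q_{i-2} with p_{-2}=0, p_{-1}=1, q_{-2}=1, q_{-1}=0):
  i=0: a_0=28, p_0 = 28*1 + 0 = 28, q_0 = 28*0 + 1 = 1.
  i=1: a_1=1, p_1 = 1*28 + 1 = 29, q_1 = 1*1 + 0 = 1.
  i=2: a_2=1, p_2 = 1*29 + 28 = 57, q_2 = 1*1 + 1 = 2.
  i=3: a_3=1, p_3 = 1*57 + 29 = 86, q_3 = 1*2 + 1 = 3.
  i=4: a_4=2, p_4 = 2*86 + 57 = 229, q_4 = 2*3 + 2 = 8.
  i=5: a_5=1, p_5 = 1*229 + 86 = 315, q_5 = 1*8 + 3 = 11.
  i=6: a_6=10, p_6 = 10*315 + 229 = 3379, q_6 = 10*11 + 8 = 118.
  i=7: a_7=1, p_7 = 1*3379 + 315 = 3694, q_7 = 1*118 + 11 = 129.
  i=8: a_8=2, p_8 = 2*3694 + 3379 = 10767, q_8 = 2*129 + 118 = 376.
  i=9: a_9=1, p_9 = 1*10767 + 3694 = 14461, q_9 = 1*376 + 129 = 505.
  i=10: a_10=1, p_10 = 1*14461 + 10767 = 25228, q_10 = 1*505 + 376 = 881.
  i=11: a_11=1, p_11 = 1*25228 + 14461 = 39689, q_11 = 1*881 + 505 = 1386.
Check: 39689^2 - 820*1386^2 = 1575216721 - 1575216720 = 1, so (x, y) = (39689, 1386) solves the equation, and by the theorem it is the least positive solution.

(x, y) = (39689, 1386)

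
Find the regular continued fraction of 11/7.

[1; 1, 1, 3]

Run the Euclidean algorithm on 11 and 7; the successive quotients are the partial quotients a_0, a_1, ... (each step inverts the fractional part left over by the previous one):
  11 = 1*7 + 4, so a_0 = 1.
  7 = 1*4 + 3, so a_1 = 1.
  4 = 1*3 + 1, so a_2 = 1.
  3 = 3*1 + 0, so a_3 = 3.
The remainder reaches 0 after 4 divisions, so the expansion has 4 partial quotients, read off in order.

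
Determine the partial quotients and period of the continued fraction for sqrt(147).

Write x_i = (sqrt(147) + m_i)/d_i with (m_0, d_0) = (0, 1). a_0 = floor(sqrt(147)) = 12, since 12^2 = 144 <= 147 < 169 = 13^2.
Iterate m_{i+1} = d_i*a_i - m_i, d_{i+1} = (147 - m_{i+1}^2)/d_i, a_{i+1} = floor((a_0 + m_{i+1})/d_{i+1}):
  m_1 = 1*12 - 0 = 12, d_1 = (147 - 12^2)/1 = 3/1 = 3, a_1 = floor((12 + 12)/3) = 8.
  m_2 = 3*8 - 12 = 12, d_2 = (147 - 12^2)/3 = 3/3 = 1, a_2 = floor((12 + 12)/1) = 24.
  m_3 = 1*24 - 12 = 12, d_3 = (147 - 12^2)/1 = 3/1 = 3: (m_3, d_3) = (m_1, d_1) = (12, 3), so from here the quotients repeat a_1, a_2; the period length is 2.
Hence the expansion of sqrt(147) is a_0 = 12 followed by the repeating block 8, 24 (period 2).

[12; (8, 24)]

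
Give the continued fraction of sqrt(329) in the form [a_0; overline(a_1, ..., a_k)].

Write x_i = (sqrt(329) + m_i)/d_i with (m_0, d_0) = (0, 1). a_0 = floor(sqrt(329)) = 18, since 18^2 = 324 <= 329 < 361 = 19^2.
Iterate m_{i+1} = d_i*a_i - m_i, d_{i+1} = (329 - m_{i+1}^2)/d_i, a_{i+1} = floor((a_0 + m_{i+1})/d_{i+1}):
  m_1 = 1*18 - 0 = 18, d_1 = (329 - 18^2)/1 = 5/1 = 5, a_1 = floor((18 + 18)/5) = 7.
  m_2 = 5*7 - 18 = 17, d_2 = (329 - 17^2)/5 = 40/5 = 8, a_2 = floor((18 + 17)/8) = 4.
  m_3 = 8*4 - 17 = 15, d_3 = (329 - 15^2)/8 = 104/8 = 13, a_3 = floor((18 + 15)/13) = 2.
  m_4 = 13*2 - 15 = 11, d_4 = (329 - 11^2)/13 = 208/13 = 16, a_4 = floor((18 + 11)/16) = 1.
  m_5 = 16*1 - 11 = 5, d_5 = (329 - 5^2)/16 = 304/16 = 19, a_5 = floor((18 + 5)/19) = 1.
  m_6 = 19*1 - 5 = 14, d_6 = (329 - 14^2)/19 = 133/19 = 7, a_6 = floor((18 + 14)/7) = 4.
  m_7 = 7*4 - 14 = 14, d_7 = (329 - 14^2)/7 = 133/7 = 19, a_7 = floor((18 + 14)/19) = 1.
  m_8 = 19*1 - 14 = 5, d_8 = (329 - 5^2)/19 = 304/19 = 16, a_8 = floor((18 + 5)/16) = 1.
  m_9 = 16*1 - 5 = 11, d_9 = (329 - 11^2)/16 = 208/16 = 13, a_9 = floor((18 + 11)/13) = 2.
  m_10 = 13*2 - 11 = 15, d_10 = (329 - 15^2)/13 = 104/13 = 8, a_10 = floor((18 + 15)/8) = 4.
  m_11 = 8*4 - 15 = 17, d_11 = (329 - 17^2)/8 = 40/8 = 5, a_11 = floor((18 + 17)/5) = 7.
  m_12 = 5*7 - 17 = 18, d_12 = (329 - 18^2)/5 = 5/5 = 1, a_12 = floor((18 + 18)/1) = 36.
  m_13 = 1*36 - 18 = 18, d_13 = (329 - 18^2)/1 = 5/1 = 5: (m_13, d_13) = (m_1, d_1) = (18, 5), so from here the quotients repeat a_1, ..., a_12; the period length is 12.
Hence the expansion of sqrt(329) is a_0 = 18 followed by the repeating block 7, 4, 2, 1, 1, 4, 1, 1, 2, 4, 7, 36 (period 12).

[18; overline(7, 4, 2, 1, 1, 4, 1, 1, 2, 4, 7, 36)]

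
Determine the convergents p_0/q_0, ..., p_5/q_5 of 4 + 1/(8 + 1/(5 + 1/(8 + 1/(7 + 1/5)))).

4/1, 33/8, 169/41, 1385/336, 9864/2393, 50705/12301

Using the convergent recurrence p_i = a_i*p_{i-1} + p_{i-2}, q_i = a_i*q_{i-1} + q_{i-2} with p_{-2}=0, p_{-1}=1, q_{-2}=1, q_{-1}=0:
  i=0: a_0=4, p_0 = 4*1 + 0 = 4, q_0 = 4*0 + 1 = 1.
  i=1: a_1=8, p_1 = 8*4 + 1 = 33, q_1 = 8*1 + 0 = 8.
  i=2: a_2=5, p_2 = 5*33 + 4 = 169, q_2 = 5*8 + 1 = 41.
  i=3: a_3=8, p_3 = 8*169 + 33 = 1385, q_3 = 8*41 + 8 = 336.
  i=4: a_4=7, p_4 = 7*1385 + 169 = 9864, q_4 = 7*336 + 41 = 2393.
  i=5: a_5=5, p_5 = 5*9864 + 1385 = 50705, q_5 = 5*2393 + 336 = 12301.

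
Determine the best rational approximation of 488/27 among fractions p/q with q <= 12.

217/12

Expand x = 488/27 as a continued fraction with the Euclidean algorithm:
  488 = 18*27 + 2, so a_0 = 18.
  27 = 13*2 + 1, so a_1 = 13.
  2 = 2*1 + 0, so a_2 = 2.
so x = [18; 13, 2].
Convergents (p_i = a_i*p_{i-1} + p_{i-2}, q_i = a_i*q_{i-1} + q_{i-2} with p_{-2}=0, p_{-1}=1, q_{-2}=1, q_{-1}=0), until the denominator exceeds 12:
  i=0: a_0=18, p_0 = 18*1 + 0 = 18, q_0 = 18*0 + 1 = 1.
  i=1: a_1=13, p_1 = 13*18 + 1 = 235, q_1 = 13*1 + 0 = 13.
q_1 = 13 > 12, so the last convergent with denominator <= 12 is p_0/q_0 = 18/1.
The closest fraction with denominator <= 12 is either p_0/q_0 or the intermediate fraction (k*p_0 + p_{-1})/(k*q_0 + q_{-1}) with the largest k >= 1 whose denominator stays <= 12; these approach x as k grows, and every other convergent or intermediate fraction in range is farther away.
Largest k: floor((12 - q_{-1})/q_0) = floor((12 - 0)/1) = 12 (using the seeds p_{-1} = 1, q_{-1} = 0).
That gives (12*18 + 1)/(12*1 + 0) = 217/12.
Compare the errors: |x - 18/1| = |488*1 - 18*27|/(27*1) = 2/27, and |x - 217/12| = |488*12 - 217*27|/(27*12) = 3/324.
Cross-multiplying, 3*27 = 81 < 648 = 2*324, so 3/324 is smaller: the intermediate fraction 217/12 is closer to x than 18/1.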